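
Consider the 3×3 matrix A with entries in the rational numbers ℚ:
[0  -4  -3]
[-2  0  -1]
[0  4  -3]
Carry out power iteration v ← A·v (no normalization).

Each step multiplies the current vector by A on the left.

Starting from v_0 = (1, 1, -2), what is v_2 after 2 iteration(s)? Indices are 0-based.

v_2 = (-30, -14, -30)

v_0 = (1, 1, -2).
v_1 = A·v_0 = (2, 0, 10).
v_2 = A·v_1 = (-30, -14, -30).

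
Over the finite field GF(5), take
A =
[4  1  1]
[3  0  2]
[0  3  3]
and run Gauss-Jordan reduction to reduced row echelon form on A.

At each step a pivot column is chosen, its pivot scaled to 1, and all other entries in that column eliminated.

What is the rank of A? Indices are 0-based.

step 1: normalize row 0 (÷4) = (1, 4, 4)
  row 1: subtract 3×row0 = (0, 3, 0)
step 2: normalize row 1 (÷3) = (0, 1, 0)
  row 0: subtract 4×row1 = (1, 0, 4)
  row 2: subtract 3×row1 = (0, 0, 3)
step 3: normalize row 2 (÷3) = (0, 0, 1)
  row 0: subtract 4×row2 = (1, 0, 0)

rank = 3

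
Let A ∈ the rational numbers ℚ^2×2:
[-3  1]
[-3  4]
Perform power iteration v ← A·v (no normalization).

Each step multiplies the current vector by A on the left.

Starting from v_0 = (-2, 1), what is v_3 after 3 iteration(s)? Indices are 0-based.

v_0 = (-2, 1).
v_1 = A·v_0 = (7, 10).
v_2 = A·v_1 = (-11, 19).
v_3 = A·v_2 = (52, 109).

v_3 = (52, 109)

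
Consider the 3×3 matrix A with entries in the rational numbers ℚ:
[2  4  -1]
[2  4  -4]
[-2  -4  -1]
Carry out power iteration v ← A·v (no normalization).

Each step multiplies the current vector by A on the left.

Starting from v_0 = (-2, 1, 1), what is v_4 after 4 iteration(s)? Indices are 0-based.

v_0 = (-2, 1, 1).
v_1 = A·v_0 = (-1, -4, -1).
v_2 = A·v_1 = (-17, -14, 19).
v_3 = A·v_2 = (-109, -166, 71).
v_4 = A·v_3 = (-953, -1166, 811).

v_4 = (-953, -1166, 811)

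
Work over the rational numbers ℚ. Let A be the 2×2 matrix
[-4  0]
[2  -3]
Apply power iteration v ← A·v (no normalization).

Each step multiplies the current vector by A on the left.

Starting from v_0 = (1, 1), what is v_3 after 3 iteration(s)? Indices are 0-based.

v_0 = (1, 1).
v_1 = A·v_0 = (-4, -1).
v_2 = A·v_1 = (16, -5).
v_3 = A·v_2 = (-64, 47).

v_3 = (-64, 47)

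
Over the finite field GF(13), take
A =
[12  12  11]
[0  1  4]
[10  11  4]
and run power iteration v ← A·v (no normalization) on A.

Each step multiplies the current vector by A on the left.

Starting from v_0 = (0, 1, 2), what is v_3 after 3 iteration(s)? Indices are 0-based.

v_3 = (6, 0, 1)

v_0 = (0, 1, 2).
v_1 = A·v_0 = (8, 9, 6).
v_2 = A·v_1 = (10, 7, 8).
v_3 = A·v_2 = (6, 0, 1).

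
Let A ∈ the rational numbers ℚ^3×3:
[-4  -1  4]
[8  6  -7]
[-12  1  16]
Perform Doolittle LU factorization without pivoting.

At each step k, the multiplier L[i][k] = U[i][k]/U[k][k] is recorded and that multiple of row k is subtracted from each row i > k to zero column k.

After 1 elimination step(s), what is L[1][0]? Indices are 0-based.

L[1][0] = -2

k=0: U[0][0]=-4
  eliminate (1,0): mult=-2, new row 1: (0, 4, 1); set L[1][0]=-2
  eliminate (2,0): mult=3, new row 2: (0, 4, 4); set L[2][0]=3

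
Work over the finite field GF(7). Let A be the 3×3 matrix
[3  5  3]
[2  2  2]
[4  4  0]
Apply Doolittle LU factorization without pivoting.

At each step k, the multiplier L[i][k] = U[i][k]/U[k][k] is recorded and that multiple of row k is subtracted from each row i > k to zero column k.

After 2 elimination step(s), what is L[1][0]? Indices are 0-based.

Step 1: pivot at (0,0) is 3.
  row1 ← row1 − (3)·row0  ⇒  L[1][0]=3, U row1=(0, 1, 0)
  row2 ← row2 − (6)·row0  ⇒  L[2][0]=6, U row2=(0, 2, 3)
Step 2: pivot at (1,1) is 1.
  row2 ← row2 − (2)·row1  ⇒  L[2][1]=2, U row2=(0, 0, 3)

L[1][0] = 3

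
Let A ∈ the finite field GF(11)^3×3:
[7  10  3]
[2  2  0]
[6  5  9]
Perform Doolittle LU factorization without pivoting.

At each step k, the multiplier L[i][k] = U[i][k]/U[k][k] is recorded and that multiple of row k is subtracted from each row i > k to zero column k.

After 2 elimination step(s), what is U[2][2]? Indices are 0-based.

k=0: U[0][0]=7
  eliminate (1,0): mult=5, new row 1: (0, 7, 7); set L[1][0]=5
  eliminate (2,0): mult=4, new row 2: (0, 9, 8); set L[2][0]=4
k=1: U[1][1]=7
  eliminate (2,1): mult=6, new row 2: (0, 0, 10); set L[2][1]=6

U[2][2] = 10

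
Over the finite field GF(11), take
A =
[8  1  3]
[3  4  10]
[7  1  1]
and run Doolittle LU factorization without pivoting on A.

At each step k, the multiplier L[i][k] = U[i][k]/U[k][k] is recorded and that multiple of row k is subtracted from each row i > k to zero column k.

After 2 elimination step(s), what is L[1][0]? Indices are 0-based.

L[1][0] = 10

[col 0] pivot 8
  R1 -= 10*R0 → (0, 5, 2)  (L[1][0] := 10)
  R2 -= 5*R0 → (0, 7, 8)  (L[2][0] := 5)
[col 1] pivot 5
  R2 -= 8*R1 → (0, 0, 3)  (L[2][1] := 8)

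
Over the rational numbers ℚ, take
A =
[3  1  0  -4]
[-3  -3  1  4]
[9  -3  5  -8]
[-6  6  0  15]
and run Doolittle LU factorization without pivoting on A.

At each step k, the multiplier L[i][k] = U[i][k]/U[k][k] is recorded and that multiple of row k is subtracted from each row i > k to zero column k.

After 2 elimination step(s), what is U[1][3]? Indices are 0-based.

k=0: U[0][0]=3
  eliminate (1,0): mult=-1, new row 1: (0, -2, 1, 0); set L[1][0]=-1
  eliminate (2,0): mult=3, new row 2: (0, -6, 5, 4); set L[2][0]=3
  eliminate (3,0): mult=-2, new row 3: (0, 8, 0, 7); set L[3][0]=-2
k=1: U[1][1]=-2
  eliminate (2,1): mult=3, new row 2: (0, 0, 2, 4); set L[2][1]=3
  eliminate (3,1): mult=-4, new row 3: (0, 0, 4, 7); set L[3][1]=-4

U[1][3] = 0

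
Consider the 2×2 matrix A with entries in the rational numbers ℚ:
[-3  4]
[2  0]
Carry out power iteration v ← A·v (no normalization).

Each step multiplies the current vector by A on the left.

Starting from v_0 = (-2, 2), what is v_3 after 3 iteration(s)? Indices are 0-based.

v_3 = (286, -116)

v_0 = (-2, 2).
v_1 = A·v_0 = (14, -4).
v_2 = A·v_1 = (-58, 28).
v_3 = A·v_2 = (286, -116).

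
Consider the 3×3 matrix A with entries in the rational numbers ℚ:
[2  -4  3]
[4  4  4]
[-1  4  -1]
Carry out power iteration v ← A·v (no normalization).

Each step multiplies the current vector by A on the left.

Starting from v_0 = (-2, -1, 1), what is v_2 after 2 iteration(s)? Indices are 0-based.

v_0 = (-2, -1, 1).
v_1 = A·v_0 = (3, -8, -3).
v_2 = A·v_1 = (29, -32, -32).

v_2 = (29, -32, -32)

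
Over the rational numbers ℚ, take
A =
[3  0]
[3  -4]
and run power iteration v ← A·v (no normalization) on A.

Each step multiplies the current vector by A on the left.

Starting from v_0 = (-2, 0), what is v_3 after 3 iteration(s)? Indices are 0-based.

v_3 = (-54, -78)

v_0 = (-2, 0).
v_1 = A·v_0 = (-6, -6).
v_2 = A·v_1 = (-18, 6).
v_3 = A·v_2 = (-54, -78).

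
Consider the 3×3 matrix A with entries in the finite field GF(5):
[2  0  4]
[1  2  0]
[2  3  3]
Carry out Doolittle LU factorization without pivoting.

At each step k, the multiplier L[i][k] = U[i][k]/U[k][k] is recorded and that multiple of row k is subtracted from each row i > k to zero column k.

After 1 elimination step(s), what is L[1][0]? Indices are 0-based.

L[1][0] = 3

[col 0] pivot 2
  R1 -= 3*R0 → (0, 2, 3)  (L[1][0] := 3)
  R2 -= 1*R0 → (0, 3, 4)  (L[2][0] := 1)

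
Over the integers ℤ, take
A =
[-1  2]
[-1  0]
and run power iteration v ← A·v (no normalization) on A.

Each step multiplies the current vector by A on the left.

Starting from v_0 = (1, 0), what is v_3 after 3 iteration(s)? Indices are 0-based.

v_0 = (1, 0).
v_1 = A·v_0 = (-1, -1).
v_2 = A·v_1 = (-1, 1).
v_3 = A·v_2 = (3, 1).

v_3 = (3, 1)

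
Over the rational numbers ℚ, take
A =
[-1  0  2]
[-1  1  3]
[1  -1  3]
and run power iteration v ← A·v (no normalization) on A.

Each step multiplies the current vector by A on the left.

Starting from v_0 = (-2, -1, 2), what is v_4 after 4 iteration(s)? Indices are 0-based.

v_4 = (36, 120, 60)

v_0 = (-2, -1, 2).
v_1 = A·v_0 = (6, 7, 5).
v_2 = A·v_1 = (4, 16, 14).
v_3 = A·v_2 = (24, 54, 30).
v_4 = A·v_3 = (36, 120, 60).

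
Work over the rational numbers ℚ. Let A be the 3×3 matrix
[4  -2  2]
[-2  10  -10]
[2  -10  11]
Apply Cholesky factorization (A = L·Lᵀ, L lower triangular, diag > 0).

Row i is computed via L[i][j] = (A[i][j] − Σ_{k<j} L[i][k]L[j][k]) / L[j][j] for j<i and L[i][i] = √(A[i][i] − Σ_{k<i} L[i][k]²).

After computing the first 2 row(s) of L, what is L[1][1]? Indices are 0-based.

L[1][1] = 3

Step 1: L[0][0] = √(4) = 2.
  L[1][0] = (-2) / L[0][0] = -1.
Step 2: L[1][1] = √(9) = 3.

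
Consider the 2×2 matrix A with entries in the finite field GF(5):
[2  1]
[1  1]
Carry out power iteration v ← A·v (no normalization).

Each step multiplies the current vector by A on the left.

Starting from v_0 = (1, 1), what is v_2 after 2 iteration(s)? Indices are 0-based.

v_2 = (3, 0)

v_0 = (1, 1).
v_1 = A·v_0 = (3, 2).
v_2 = A·v_1 = (3, 0).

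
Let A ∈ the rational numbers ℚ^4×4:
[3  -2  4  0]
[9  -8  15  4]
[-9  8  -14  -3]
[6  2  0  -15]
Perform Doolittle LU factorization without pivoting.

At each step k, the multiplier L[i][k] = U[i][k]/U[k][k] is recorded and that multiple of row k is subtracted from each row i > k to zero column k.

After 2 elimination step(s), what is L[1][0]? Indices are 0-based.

Step 1: pivot at (0,0) is 3.
  row1 ← row1 − (3)·row0  ⇒  L[1][0]=3, U row1=(0, -2, 3, 4)
  row2 ← row2 − (-3)·row0  ⇒  L[2][0]=-3, U row2=(0, 2, -2, -3)
  row3 ← row3 − (2)·row0  ⇒  L[3][0]=2, U row3=(0, 6, -8, -15)
Step 2: pivot at (1,1) is -2.
  row2 ← row2 − (-1)·row1  ⇒  L[2][1]=-1, U row2=(0, 0, 1, 1)
  row3 ← row3 − (-3)·row1  ⇒  L[3][1]=-3, U row3=(0, 0, 1, -3)

L[1][0] = 3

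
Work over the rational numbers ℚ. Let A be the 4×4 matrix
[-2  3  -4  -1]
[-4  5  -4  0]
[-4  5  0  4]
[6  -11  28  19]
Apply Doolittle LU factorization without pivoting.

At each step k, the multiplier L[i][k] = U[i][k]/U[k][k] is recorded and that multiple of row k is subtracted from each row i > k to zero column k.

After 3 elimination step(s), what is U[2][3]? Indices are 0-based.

k=0: U[0][0]=-2
  eliminate (1,0): mult=2, new row 1: (0, -1, 4, 2); set L[1][0]=2
  eliminate (2,0): mult=2, new row 2: (0, -1, 8, 6); set L[2][0]=2
  eliminate (3,0): mult=-3, new row 3: (0, -2, 16, 16); set L[3][0]=-3
k=1: U[1][1]=-1
  eliminate (2,1): mult=1, new row 2: (0, 0, 4, 4); set L[2][1]=1
  eliminate (3,1): mult=2, new row 3: (0, 0, 8, 12); set L[3][1]=2
k=2: U[2][2]=4
  eliminate (3,2): mult=2, new row 3: (0, 0, 0, 4); set L[3][2]=2

U[2][3] = 4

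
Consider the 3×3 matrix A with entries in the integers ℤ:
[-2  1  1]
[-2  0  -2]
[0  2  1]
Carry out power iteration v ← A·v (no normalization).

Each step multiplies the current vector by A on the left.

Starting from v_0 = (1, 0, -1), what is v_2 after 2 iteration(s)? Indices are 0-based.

v_2 = (5, 8, -1)

v_0 = (1, 0, -1).
v_1 = A·v_0 = (-3, 0, -1).
v_2 = A·v_1 = (5, 8, -1).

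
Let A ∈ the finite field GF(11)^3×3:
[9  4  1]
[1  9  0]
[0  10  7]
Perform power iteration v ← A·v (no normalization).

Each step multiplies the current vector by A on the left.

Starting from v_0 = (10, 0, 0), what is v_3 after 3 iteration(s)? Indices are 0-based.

v_3 = (0, 6, 3)

v_0 = (10, 0, 0).
v_1 = A·v_0 = (2, 10, 0).
v_2 = A·v_1 = (3, 4, 1).
v_3 = A·v_2 = (0, 6, 3).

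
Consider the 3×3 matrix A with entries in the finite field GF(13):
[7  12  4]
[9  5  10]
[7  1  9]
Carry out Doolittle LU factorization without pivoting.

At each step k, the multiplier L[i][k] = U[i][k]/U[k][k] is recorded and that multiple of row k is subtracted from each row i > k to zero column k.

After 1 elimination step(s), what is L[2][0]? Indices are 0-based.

[col 0] pivot 7
  R1 -= 5*R0 → (0, 10, 3)  (L[1][0] := 5)
  R2 -= 1*R0 → (0, 2, 5)  (L[2][0] := 1)

L[2][0] = 1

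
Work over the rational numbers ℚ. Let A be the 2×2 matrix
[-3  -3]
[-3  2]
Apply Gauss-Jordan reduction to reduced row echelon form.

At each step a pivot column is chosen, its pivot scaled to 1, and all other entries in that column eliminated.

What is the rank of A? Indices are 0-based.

step 1: normalize row 0 (÷-3) = (1, 1)
  row 1: subtract -3×row0 = (0, 5)
step 2: normalize row 1 (÷5) = (0, 1)
  row 0: subtract 1×row1 = (1, 0)

rank = 2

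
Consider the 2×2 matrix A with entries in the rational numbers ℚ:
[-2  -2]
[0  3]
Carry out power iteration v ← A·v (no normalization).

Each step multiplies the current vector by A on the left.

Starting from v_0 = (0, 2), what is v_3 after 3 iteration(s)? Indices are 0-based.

v_3 = (-28, 54)

v_0 = (0, 2).
v_1 = A·v_0 = (-4, 6).
v_2 = A·v_1 = (-4, 18).
v_3 = A·v_2 = (-28, 54).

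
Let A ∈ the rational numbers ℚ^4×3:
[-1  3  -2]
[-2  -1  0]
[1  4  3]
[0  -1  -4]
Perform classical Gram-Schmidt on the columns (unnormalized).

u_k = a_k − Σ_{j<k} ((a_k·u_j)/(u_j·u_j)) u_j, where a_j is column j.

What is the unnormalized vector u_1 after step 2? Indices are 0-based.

Step 1: u_0 = a_0 = (-1, -2, 1, 0).
Step 2: u_1 = a_1 − (1/2)·u_0 = (7/2, 0, 7/2, -1).

u_1 = (7/2, 0, 7/2, -1)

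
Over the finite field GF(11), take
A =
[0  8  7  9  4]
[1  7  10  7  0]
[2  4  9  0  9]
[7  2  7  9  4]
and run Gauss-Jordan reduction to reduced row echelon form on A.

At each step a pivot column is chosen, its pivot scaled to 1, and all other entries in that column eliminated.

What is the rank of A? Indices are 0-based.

rank = 4

step 1: exchange rows 0,1
step 1: normalize row 0 (÷1) = (1, 7, 10, 7, 0)
  row 2: subtract 2×row0 = (0, 1, 0, 8, 9)
  row 3: subtract 7×row0 = (0, 8, 3, 4, 4)
step 2: normalize row 1 (÷8) = (0, 1, 5, 8, 6)
  row 0: subtract 7×row1 = (1, 0, 8, 6, 2)
  row 2: subtract 1×row1 = (0, 0, 6, 0, 3)
  row 3: subtract 8×row1 = (0, 0, 7, 6, 0)
step 3: normalize row 2 (÷6) = (0, 0, 1, 0, 6)
  row 0: subtract 8×row2 = (1, 0, 0, 6, 9)
  row 1: subtract 5×row2 = (0, 1, 0, 8, 9)
  row 3: subtract 7×row2 = (0, 0, 0, 6, 2)
step 4: normalize row 3 (÷6) = (0, 0, 0, 1, 4)
  row 0: subtract 6×row3 = (1, 0, 0, 0, 7)
  row 1: subtract 8×row3 = (0, 1, 0, 0, 10)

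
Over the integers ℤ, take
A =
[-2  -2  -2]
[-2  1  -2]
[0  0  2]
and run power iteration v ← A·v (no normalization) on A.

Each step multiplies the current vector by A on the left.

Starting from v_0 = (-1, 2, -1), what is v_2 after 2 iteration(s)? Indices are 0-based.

v_0 = (-1, 2, -1).
v_1 = A·v_0 = (0, 6, -2).
v_2 = A·v_1 = (-8, 10, -4).

v_2 = (-8, 10, -4)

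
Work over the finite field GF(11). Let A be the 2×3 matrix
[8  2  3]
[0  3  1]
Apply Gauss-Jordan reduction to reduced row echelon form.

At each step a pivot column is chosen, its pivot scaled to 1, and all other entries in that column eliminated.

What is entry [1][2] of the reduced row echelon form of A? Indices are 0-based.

M[1][2] = 4

pivot(0,0)=8: scale R0 → (1, 3, 10)
pivot(1,1)=3: scale R1 → (0, 1, 4)
  clear (0,1): R0 −= (3)R1 → (1, 0, 9)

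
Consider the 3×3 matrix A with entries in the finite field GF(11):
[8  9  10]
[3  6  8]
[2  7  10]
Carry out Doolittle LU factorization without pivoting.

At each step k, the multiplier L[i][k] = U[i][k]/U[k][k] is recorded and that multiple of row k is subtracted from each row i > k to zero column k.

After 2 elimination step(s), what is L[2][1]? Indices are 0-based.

k=0: U[0][0]=8
  eliminate (1,0): mult=10, new row 1: (0, 4, 7); set L[1][0]=10
  eliminate (2,0): mult=3, new row 2: (0, 2, 2); set L[2][0]=3
k=1: U[1][1]=4
  eliminate (2,1): mult=6, new row 2: (0, 0, 4); set L[2][1]=6

L[2][1] = 6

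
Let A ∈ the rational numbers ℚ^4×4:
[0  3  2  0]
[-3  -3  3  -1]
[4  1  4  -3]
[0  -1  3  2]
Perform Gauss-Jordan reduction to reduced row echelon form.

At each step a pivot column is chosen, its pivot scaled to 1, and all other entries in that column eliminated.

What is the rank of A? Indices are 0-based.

rank = 4

[1] R0 <-> R1
[1] R0 /= -3  ⇒  (1, 1, -1, 1/3)
     R2 -= 4·R0  ⇒  (0, -3, 8, -13/3)
[2] R1 /= 3  ⇒  (0, 1, 2/3, 0)
     R0 -= 1·R1  ⇒  (1, 0, -5/3, 1/3)
     R2 -= -3·R1  ⇒  (0, 0, 10, -13/3)
     R3 -= -1·R1  ⇒  (0, 0, 11/3, 2)
[3] R2 /= 10  ⇒  (0, 0, 1, -13/30)
     R0 -= -5/3·R2  ⇒  (1, 0, 0, -7/18)
     R1 -= 2/3·R2  ⇒  (0, 1, 0, 13/45)
     R3 -= 11/3·R2  ⇒  (0, 0, 0, 323/90)
[4] R3 /= 323/90  ⇒  (0, 0, 0, 1)
     R0 -= -7/18·R3  ⇒  (1, 0, 0, 0)
     R1 -= 13/45·R3  ⇒  (0, 1, 0, 0)
     R2 -= -13/30·R3  ⇒  (0, 0, 1, 0)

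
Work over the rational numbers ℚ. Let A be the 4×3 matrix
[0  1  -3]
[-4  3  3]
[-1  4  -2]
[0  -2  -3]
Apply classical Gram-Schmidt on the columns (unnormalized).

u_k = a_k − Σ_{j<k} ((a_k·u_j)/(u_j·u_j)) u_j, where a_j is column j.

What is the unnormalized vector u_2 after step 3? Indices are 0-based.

Step 1: u_0 = a_0 = (0, -4, -1, 0).
Step 2: u_1 = a_1 − (-16/17)·u_0 = (1, -13/17, 52/17, -2).
Step 3: u_2 = a_2 − (-10/17)·u_0 − (-46/127)·u_1 = (-335/127, 47/127, -188/127, -473/127).

u_2 = (-335/127, 47/127, -188/127, -473/127)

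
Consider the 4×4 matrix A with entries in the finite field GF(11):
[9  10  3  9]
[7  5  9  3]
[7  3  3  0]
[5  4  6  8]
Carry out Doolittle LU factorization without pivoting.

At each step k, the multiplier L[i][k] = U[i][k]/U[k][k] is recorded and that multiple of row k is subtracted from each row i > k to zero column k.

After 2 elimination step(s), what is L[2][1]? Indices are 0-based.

L[2][1] = 7

k=0: U[0][0]=9
  eliminate (1,0): mult=2, new row 1: (0, 7, 3, 7); set L[1][0]=2
  eliminate (2,0): mult=2, new row 2: (0, 5, 8, 4); set L[2][0]=2
  eliminate (3,0): mult=3, new row 3: (0, 7, 8, 3); set L[3][0]=3
k=1: U[1][1]=7
  eliminate (2,1): mult=7, new row 2: (0, 0, 9, 10); set L[2][1]=7
  eliminate (3,1): mult=1, new row 3: (0, 0, 5, 7); set L[3][1]=1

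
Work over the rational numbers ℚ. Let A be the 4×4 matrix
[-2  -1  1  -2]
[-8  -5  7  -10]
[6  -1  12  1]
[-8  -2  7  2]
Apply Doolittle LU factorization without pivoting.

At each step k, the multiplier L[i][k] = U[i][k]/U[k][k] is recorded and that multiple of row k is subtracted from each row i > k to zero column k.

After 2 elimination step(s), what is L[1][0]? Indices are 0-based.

L[1][0] = 4

[col 0] pivot -2
  R1 -= 4*R0 → (0, -1, 3, -2)  (L[1][0] := 4)
  R2 -= -3*R0 → (0, -4, 15, -5)  (L[2][0] := -3)
  R3 -= 4*R0 → (0, 2, 3, 10)  (L[3][0] := 4)
[col 1] pivot -1
  R2 -= 4*R1 → (0, 0, 3, 3)  (L[2][1] := 4)
  R3 -= -2*R1 → (0, 0, 9, 6)  (L[3][1] := -2)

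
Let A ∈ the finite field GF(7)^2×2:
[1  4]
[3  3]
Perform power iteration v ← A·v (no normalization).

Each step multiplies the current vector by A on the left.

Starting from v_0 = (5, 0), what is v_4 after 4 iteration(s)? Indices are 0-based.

v_0 = (5, 0).
v_1 = A·v_0 = (5, 1).
v_2 = A·v_1 = (2, 4).
v_3 = A·v_2 = (4, 4).
v_4 = A·v_3 = (6, 3).

v_4 = (6, 3)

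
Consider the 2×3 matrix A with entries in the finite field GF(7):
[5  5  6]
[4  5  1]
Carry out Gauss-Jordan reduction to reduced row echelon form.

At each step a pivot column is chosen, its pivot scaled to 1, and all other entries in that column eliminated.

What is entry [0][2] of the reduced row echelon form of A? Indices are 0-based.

[1] R0 /= 5  ⇒  (1, 1, 4)
     R1 -= 4·R0  ⇒  (0, 1, 6)
[2] R1 /= 1  ⇒  (0, 1, 6)
     R0 -= 1·R1  ⇒  (1, 0, 5)

M[0][2] = 5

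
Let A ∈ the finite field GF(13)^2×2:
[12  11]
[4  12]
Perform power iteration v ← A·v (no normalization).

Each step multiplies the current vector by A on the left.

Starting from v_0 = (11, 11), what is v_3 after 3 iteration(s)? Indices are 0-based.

v_0 = (11, 11).
v_1 = A·v_0 = (6, 7).
v_2 = A·v_1 = (6, 4).
v_3 = A·v_2 = (12, 7).

v_3 = (12, 7)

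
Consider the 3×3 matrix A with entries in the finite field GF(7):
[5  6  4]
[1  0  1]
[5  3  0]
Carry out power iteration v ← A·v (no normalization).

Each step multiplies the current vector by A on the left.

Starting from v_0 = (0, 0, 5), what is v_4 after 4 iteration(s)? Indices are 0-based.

v_4 = (2, 1, 4)

v_0 = (0, 0, 5).
v_1 = A·v_0 = (6, 5, 0).
v_2 = A·v_1 = (4, 6, 3).
v_3 = A·v_2 = (5, 0, 3).
v_4 = A·v_3 = (2, 1, 4).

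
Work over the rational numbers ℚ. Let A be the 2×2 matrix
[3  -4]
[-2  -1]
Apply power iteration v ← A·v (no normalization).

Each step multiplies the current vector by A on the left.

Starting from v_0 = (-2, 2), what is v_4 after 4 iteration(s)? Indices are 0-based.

v_0 = (-2, 2).
v_1 = A·v_0 = (-14, 2).
v_2 = A·v_1 = (-50, 26).
v_3 = A·v_2 = (-254, 74).
v_4 = A·v_3 = (-1058, 434).

v_4 = (-1058, 434)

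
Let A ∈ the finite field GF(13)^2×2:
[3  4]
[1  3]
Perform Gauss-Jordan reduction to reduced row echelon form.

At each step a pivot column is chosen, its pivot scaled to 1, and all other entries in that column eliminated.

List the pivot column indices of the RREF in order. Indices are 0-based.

step 1: normalize row 0 (÷3) = (1, 10)
  row 1: subtract 1×row0 = (0, 6)
step 2: normalize row 1 (÷6) = (0, 1)
  row 0: subtract 10×row1 = (1, 0)

pivot columns: 0, 1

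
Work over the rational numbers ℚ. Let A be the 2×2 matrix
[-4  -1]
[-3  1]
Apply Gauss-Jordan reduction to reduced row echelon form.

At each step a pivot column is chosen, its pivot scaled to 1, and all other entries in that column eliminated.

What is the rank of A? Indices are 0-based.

rank = 2

[1] R0 /= -4  ⇒  (1, 1/4)
     R1 -= -3·R0  ⇒  (0, 7/4)
[2] R1 /= 7/4  ⇒  (0, 1)
     R0 -= 1/4·R1  ⇒  (1, 0)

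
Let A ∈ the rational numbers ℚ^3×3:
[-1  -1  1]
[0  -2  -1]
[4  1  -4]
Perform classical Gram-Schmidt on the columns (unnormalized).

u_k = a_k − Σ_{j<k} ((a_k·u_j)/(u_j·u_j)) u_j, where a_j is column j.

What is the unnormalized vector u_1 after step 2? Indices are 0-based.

Step 1: u_0 = a_0 = (-1, 0, 4).
Step 2: u_1 = a_1 − (5/17)·u_0 = (-12/17, -2, -3/17).

u_1 = (-12/17, -2, -3/17)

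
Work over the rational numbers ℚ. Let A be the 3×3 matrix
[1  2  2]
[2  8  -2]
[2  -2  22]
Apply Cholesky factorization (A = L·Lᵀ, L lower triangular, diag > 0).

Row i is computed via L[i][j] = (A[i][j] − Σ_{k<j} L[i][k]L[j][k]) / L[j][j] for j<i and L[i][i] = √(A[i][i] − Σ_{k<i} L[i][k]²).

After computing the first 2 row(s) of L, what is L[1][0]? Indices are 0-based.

Step 1: L[0][0] = √(1) = 1.
  L[1][0] = (2) / L[0][0] = 2.
Step 2: L[1][1] = √(4) = 2.

L[1][0] = 2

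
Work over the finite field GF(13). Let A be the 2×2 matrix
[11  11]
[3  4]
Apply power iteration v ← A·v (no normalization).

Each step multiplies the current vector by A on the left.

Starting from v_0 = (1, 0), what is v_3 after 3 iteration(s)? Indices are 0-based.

v_0 = (1, 0).
v_1 = A·v_0 = (11, 3).
v_2 = A·v_1 = (11, 6).
v_3 = A·v_2 = (5, 5).

v_3 = (5, 5)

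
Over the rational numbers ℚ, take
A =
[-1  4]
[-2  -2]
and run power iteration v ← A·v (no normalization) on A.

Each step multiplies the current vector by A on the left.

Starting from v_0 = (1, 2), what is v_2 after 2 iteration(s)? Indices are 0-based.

v_2 = (-31, -2)

v_0 = (1, 2).
v_1 = A·v_0 = (7, -6).
v_2 = A·v_1 = (-31, -2).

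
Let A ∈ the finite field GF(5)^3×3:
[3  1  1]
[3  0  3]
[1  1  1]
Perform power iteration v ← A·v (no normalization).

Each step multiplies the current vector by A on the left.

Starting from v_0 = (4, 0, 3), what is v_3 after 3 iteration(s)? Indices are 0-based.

v_3 = (3, 3, 2)

v_0 = (4, 0, 3).
v_1 = A·v_0 = (0, 1, 2).
v_2 = A·v_1 = (3, 1, 3).
v_3 = A·v_2 = (3, 3, 2).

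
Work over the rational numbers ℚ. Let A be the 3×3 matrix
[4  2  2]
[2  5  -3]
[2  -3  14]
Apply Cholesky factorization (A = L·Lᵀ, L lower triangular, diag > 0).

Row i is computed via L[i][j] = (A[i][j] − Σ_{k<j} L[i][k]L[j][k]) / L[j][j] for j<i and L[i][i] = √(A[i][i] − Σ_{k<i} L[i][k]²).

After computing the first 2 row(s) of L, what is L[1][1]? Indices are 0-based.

L[1][1] = 2

Step 1: L[0][0] = √(4) = 2.
  L[1][0] = (2) / L[0][0] = 1.
Step 2: L[1][1] = √(4) = 2.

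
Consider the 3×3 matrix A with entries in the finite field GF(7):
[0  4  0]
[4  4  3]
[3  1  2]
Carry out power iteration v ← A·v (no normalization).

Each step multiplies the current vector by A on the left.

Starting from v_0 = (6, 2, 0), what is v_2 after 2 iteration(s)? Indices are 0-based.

v_2 = (2, 3, 5)

v_0 = (6, 2, 0).
v_1 = A·v_0 = (1, 4, 6).
v_2 = A·v_1 = (2, 3, 5).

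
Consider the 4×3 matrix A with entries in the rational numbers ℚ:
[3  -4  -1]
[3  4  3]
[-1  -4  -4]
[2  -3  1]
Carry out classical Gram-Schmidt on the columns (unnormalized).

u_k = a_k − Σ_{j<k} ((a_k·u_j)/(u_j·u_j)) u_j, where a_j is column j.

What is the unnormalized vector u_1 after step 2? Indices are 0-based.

Step 1: u_0 = a_0 = (3, 3, -1, 2).
Step 2: u_1 = a_1 − (-2/23)·u_0 = (-86/23, 98/23, -94/23, -65/23).

u_1 = (-86/23, 98/23, -94/23, -65/23)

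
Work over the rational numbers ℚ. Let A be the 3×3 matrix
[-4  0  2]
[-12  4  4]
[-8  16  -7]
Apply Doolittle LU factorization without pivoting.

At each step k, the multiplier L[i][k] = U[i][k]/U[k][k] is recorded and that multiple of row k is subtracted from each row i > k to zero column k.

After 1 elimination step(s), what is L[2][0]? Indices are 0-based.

[col 0] pivot -4
  R1 -= 3*R0 → (0, 4, -2)  (L[1][0] := 3)
  R2 -= 2*R0 → (0, 16, -11)  (L[2][0] := 2)

L[2][0] = 2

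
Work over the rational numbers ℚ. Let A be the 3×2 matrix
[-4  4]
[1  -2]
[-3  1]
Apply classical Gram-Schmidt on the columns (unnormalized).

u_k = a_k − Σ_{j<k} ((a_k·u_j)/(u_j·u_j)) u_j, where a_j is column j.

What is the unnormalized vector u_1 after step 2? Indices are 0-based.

u_1 = (10/13, -31/26, -37/26)

Step 1: u_0 = a_0 = (-4, 1, -3).
Step 2: u_1 = a_1 − (-21/26)·u_0 = (10/13, -31/26, -37/26).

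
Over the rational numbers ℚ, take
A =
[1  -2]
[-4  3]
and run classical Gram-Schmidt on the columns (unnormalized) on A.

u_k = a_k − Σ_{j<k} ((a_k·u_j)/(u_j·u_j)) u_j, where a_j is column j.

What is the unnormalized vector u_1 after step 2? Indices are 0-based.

Step 1: u_0 = a_0 = (1, -4).
Step 2: u_1 = a_1 − (-14/17)·u_0 = (-20/17, -5/17).

u_1 = (-20/17, -5/17)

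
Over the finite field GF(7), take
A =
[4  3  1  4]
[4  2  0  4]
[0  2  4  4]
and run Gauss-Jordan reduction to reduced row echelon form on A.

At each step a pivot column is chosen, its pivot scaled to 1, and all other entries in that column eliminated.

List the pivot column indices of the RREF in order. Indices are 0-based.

pivot columns: 0, 1, 2

step 1: normalize row 0 (÷4) = (1, 6, 2, 1)
  row 1: subtract 4×row0 = (0, 6, 6, 0)
step 2: normalize row 1 (÷6) = (0, 1, 1, 0)
  row 0: subtract 6×row1 = (1, 0, 3, 1)
  row 2: subtract 2×row1 = (0, 0, 2, 4)
step 3: normalize row 2 (÷2) = (0, 0, 1, 2)
  row 0: subtract 3×row2 = (1, 0, 0, 2)
  row 1: subtract 1×row2 = (0, 1, 0, 5)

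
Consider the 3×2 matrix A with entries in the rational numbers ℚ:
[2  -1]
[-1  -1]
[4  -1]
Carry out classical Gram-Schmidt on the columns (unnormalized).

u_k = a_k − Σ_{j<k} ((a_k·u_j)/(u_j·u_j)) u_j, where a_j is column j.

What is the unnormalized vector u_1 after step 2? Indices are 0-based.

Step 1: u_0 = a_0 = (2, -1, 4).
Step 2: u_1 = a_1 − (-5/21)·u_0 = (-11/21, -26/21, -1/21).

u_1 = (-11/21, -26/21, -1/21)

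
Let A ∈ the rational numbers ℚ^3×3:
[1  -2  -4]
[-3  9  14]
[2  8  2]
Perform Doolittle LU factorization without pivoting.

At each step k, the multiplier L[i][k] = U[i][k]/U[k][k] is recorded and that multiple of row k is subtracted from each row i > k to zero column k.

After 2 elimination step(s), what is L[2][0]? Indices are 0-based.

Step 1: pivot at (0,0) is 1.
  row1 ← row1 − (-3)·row0  ⇒  L[1][0]=-3, U row1=(0, 3, 2)
  row2 ← row2 − (2)·row0  ⇒  L[2][0]=2, U row2=(0, 12, 10)
Step 2: pivot at (1,1) is 3.
  row2 ← row2 − (4)·row1  ⇒  L[2][1]=4, U row2=(0, 0, 2)

L[2][0] = 2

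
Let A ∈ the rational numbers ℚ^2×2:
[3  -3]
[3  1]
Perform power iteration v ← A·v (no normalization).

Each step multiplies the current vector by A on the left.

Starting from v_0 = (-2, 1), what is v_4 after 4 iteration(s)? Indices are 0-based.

v_4 = (384, 112)

v_0 = (-2, 1).
v_1 = A·v_0 = (-9, -5).
v_2 = A·v_1 = (-12, -32).
v_3 = A·v_2 = (60, -68).
v_4 = A·v_3 = (384, 112).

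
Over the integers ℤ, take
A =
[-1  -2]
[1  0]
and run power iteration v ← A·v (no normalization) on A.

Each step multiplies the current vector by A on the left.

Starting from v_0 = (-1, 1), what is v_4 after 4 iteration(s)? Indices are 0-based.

v_0 = (-1, 1).
v_1 = A·v_0 = (-1, -1).
v_2 = A·v_1 = (3, -1).
v_3 = A·v_2 = (-1, 3).
v_4 = A·v_3 = (-5, -1).

v_4 = (-5, -1)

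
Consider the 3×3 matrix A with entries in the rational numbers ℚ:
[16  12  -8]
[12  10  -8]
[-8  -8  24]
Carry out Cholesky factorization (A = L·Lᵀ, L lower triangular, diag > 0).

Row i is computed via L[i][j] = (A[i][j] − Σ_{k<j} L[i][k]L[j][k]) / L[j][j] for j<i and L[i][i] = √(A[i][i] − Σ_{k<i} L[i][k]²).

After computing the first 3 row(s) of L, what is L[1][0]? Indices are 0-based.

Step 1: L[0][0] = √(16) = 4.
  L[1][0] = (12) / L[0][0] = 3.
Step 2: L[1][1] = √(1) = 1.
  L[2][0] = (-8) / L[0][0] = -2.
  L[2][1] = (-2) / L[1][1] = -2.
Step 3: L[2][2] = √(16) = 4.

L[1][0] = 3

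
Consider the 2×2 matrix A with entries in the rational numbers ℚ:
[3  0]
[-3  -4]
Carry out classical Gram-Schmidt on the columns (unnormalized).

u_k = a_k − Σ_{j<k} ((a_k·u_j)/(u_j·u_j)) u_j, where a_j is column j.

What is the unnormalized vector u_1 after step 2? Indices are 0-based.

Step 1: u_0 = a_0 = (3, -3).
Step 2: u_1 = a_1 − (2/3)·u_0 = (-2, -2).

u_1 = (-2, -2)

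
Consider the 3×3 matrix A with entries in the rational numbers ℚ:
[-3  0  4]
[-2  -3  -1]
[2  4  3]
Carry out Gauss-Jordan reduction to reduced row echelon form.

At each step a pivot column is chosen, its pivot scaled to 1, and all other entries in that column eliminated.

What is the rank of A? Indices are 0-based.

[1] R0 /= -3  ⇒  (1, 0, -4/3)
     R1 -= -2·R0  ⇒  (0, -3, -11/3)
     R2 -= 2·R0  ⇒  (0, 4, 17/3)
[2] R1 /= -3  ⇒  (0, 1, 11/9)
     R2 -= 4·R1  ⇒  (0, 0, 7/9)
[3] R2 /= 7/9  ⇒  (0, 0, 1)
     R0 -= -4/3·R2  ⇒  (1, 0, 0)
     R1 -= 11/9·R2  ⇒  (0, 1, 0)

rank = 3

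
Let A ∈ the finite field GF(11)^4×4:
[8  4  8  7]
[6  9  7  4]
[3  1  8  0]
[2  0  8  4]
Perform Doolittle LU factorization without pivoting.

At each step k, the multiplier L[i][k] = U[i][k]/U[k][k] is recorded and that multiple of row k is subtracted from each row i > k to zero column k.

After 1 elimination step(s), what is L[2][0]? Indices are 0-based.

Step 1: pivot at (0,0) is 8.
  row1 ← row1 − (9)·row0  ⇒  L[1][0]=9, U row1=(0, 6, 1, 7)
  row2 ← row2 − (10)·row0  ⇒  L[2][0]=10, U row2=(0, 5, 5, 7)
  row3 ← row3 − (3)·row0  ⇒  L[3][0]=3, U row3=(0, 10, 6, 5)

L[2][0] = 10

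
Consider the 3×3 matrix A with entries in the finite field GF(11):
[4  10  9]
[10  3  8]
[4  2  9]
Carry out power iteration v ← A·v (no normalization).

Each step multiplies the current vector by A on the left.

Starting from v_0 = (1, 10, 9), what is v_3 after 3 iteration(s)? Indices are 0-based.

v_3 = (9, 7, 1)

v_0 = (1, 10, 9).
v_1 = A·v_0 = (9, 2, 6).
v_2 = A·v_1 = (0, 1, 6).
v_3 = A·v_2 = (9, 7, 1).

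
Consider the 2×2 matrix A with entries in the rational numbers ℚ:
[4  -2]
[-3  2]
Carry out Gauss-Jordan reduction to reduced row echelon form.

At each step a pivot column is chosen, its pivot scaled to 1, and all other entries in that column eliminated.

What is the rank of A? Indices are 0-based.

rank = 2

pivot(0,0)=4: scale R0 → (1, -1/2)
  clear (1,0): R1 −= (-3)R0 → (0, 1/2)
pivot(1,1)=1/2: scale R1 → (0, 1)
  clear (0,1): R0 −= (-1/2)R1 → (1, 0)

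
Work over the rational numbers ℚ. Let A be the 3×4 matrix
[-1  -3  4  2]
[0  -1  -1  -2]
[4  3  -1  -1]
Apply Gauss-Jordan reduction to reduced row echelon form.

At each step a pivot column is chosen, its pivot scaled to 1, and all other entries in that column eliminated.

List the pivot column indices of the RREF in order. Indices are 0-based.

pivot columns: 0, 1, 2

step 1: normalize row 0 (÷-1) = (1, 3, -4, -2)
  row 2: subtract 4×row0 = (0, -9, 15, 7)
step 2: normalize row 1 (÷-1) = (0, 1, 1, 2)
  row 0: subtract 3×row1 = (1, 0, -7, -8)
  row 2: subtract -9×row1 = (0, 0, 24, 25)
step 3: normalize row 2 (÷24) = (0, 0, 1, 25/24)
  row 0: subtract -7×row2 = (1, 0, 0, -17/24)
  row 1: subtract 1×row2 = (0, 1, 0, 23/24)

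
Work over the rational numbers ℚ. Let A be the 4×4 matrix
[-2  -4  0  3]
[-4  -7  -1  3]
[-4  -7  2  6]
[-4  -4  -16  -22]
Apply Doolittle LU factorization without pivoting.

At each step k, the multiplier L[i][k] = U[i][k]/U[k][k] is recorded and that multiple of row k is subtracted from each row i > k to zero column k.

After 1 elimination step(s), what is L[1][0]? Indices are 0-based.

k=0: U[0][0]=-2
  eliminate (1,0): mult=2, new row 1: (0, 1, -1, -3); set L[1][0]=2
  eliminate (2,0): mult=2, new row 2: (0, 1, 2, 0); set L[2][0]=2
  eliminate (3,0): mult=2, new row 3: (0, 4, -16, -28); set L[3][0]=2

L[1][0] = 2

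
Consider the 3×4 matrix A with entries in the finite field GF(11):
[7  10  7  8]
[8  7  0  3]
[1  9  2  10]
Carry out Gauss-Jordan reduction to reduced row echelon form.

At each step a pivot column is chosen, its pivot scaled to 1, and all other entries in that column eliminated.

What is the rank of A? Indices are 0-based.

rank = 3

step 1: normalize row 0 (÷7) = (1, 3, 1, 9)
  row 1: subtract 8×row0 = (0, 5, 3, 8)
  row 2: subtract 1×row0 = (0, 6, 1, 1)
step 2: normalize row 1 (÷5) = (0, 1, 5, 6)
  row 0: subtract 3×row1 = (1, 0, 8, 2)
  row 2: subtract 6×row1 = (0, 0, 4, 9)
step 3: normalize row 2 (÷4) = (0, 0, 1, 5)
  row 0: subtract 8×row2 = (1, 0, 0, 6)
  row 1: subtract 5×row2 = (0, 1, 0, 3)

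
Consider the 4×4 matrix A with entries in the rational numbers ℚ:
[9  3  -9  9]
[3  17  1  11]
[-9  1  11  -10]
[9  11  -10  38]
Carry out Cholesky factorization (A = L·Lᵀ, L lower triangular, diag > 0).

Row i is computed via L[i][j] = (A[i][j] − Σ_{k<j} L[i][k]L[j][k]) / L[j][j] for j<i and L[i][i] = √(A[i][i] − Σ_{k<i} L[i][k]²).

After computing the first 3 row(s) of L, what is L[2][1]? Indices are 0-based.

Step 1: L[0][0] = √(9) = 3.
  L[1][0] = (3) / L[0][0] = 1.
Step 2: L[1][1] = √(16) = 4.
  L[2][0] = (-9) / L[0][0] = -3.
  L[2][1] = (4) / L[1][1] = 1.
Step 3: L[2][2] = √(1) = 1.

L[2][1] = 1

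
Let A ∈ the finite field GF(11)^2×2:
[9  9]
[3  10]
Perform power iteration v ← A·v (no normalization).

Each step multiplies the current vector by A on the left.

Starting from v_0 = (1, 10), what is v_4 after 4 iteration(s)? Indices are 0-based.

v_4 = (3, 4)

v_0 = (1, 10).
v_1 = A·v_0 = (0, 4).
v_2 = A·v_1 = (3, 7).
v_3 = A·v_2 = (2, 2).
v_4 = A·v_3 = (3, 4).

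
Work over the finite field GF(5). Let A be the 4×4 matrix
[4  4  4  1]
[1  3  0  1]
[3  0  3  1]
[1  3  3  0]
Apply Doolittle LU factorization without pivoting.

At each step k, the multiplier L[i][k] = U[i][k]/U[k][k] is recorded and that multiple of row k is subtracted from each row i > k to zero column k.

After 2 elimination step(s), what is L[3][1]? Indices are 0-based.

L[3][1] = 1

k=0: U[0][0]=4
  eliminate (1,0): mult=4, new row 1: (0, 2, 4, 2); set L[1][0]=4
  eliminate (2,0): mult=2, new row 2: (0, 2, 0, 4); set L[2][0]=2
  eliminate (3,0): mult=4, new row 3: (0, 2, 2, 1); set L[3][0]=4
k=1: U[1][1]=2
  eliminate (2,1): mult=1, new row 2: (0, 0, 1, 2); set L[2][1]=1
  eliminate (3,1): mult=1, new row 3: (0, 0, 3, 4); set L[3][1]=1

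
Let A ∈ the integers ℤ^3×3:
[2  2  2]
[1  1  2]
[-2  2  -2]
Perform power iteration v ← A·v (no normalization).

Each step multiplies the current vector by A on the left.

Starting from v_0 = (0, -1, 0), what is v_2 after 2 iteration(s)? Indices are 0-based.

v_2 = (-10, -7, 6)

v_0 = (0, -1, 0).
v_1 = A·v_0 = (-2, -1, -2).
v_2 = A·v_1 = (-10, -7, 6).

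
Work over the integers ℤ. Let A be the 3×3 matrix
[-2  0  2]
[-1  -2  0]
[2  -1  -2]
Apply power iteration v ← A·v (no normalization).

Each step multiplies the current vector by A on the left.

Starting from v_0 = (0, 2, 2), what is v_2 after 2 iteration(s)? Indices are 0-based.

v_0 = (0, 2, 2).
v_1 = A·v_0 = (4, -4, -6).
v_2 = A·v_1 = (-20, 4, 24).

v_2 = (-20, 4, 24)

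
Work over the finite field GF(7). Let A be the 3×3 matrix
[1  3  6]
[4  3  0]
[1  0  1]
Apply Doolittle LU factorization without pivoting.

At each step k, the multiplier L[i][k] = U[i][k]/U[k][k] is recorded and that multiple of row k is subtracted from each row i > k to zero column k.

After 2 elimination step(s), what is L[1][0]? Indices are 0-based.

L[1][0] = 4

Step 1: pivot at (0,0) is 1.
  row1 ← row1 − (4)·row0  ⇒  L[1][0]=4, U row1=(0, 5, 4)
  row2 ← row2 − (1)·row0  ⇒  L[2][0]=1, U row2=(0, 4, 2)
Step 2: pivot at (1,1) is 5.
  row2 ← row2 − (5)·row1  ⇒  L[2][1]=5, U row2=(0, 0, 3)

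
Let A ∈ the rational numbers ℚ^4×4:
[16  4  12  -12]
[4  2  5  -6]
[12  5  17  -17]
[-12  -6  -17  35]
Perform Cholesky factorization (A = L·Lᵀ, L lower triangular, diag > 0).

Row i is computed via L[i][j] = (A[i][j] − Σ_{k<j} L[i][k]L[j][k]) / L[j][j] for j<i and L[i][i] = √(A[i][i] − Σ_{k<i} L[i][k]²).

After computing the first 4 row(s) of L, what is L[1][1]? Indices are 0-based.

L[1][1] = 1

Step 1: L[0][0] = √(16) = 4.
  L[1][0] = (4) / L[0][0] = 1.
Step 2: L[1][1] = √(1) = 1.
  L[2][0] = (12) / L[0][0] = 3.
  L[2][1] = (2) / L[1][1] = 2.
Step 3: L[2][2] = √(4) = 2.
  L[3][0] = (-12) / L[0][0] = -3.
  L[3][1] = (-3) / L[1][1] = -3.
  L[3][2] = (-2) / L[2][2] = -1.
Step 4: L[3][3] = √(16) = 4.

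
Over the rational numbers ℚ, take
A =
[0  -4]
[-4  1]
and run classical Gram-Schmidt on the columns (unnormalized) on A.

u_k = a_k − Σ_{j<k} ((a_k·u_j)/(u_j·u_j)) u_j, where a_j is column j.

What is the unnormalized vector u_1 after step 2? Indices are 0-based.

Step 1: u_0 = a_0 = (0, -4).
Step 2: u_1 = a_1 − (-1/4)·u_0 = (-4, 0).

u_1 = (-4, 0)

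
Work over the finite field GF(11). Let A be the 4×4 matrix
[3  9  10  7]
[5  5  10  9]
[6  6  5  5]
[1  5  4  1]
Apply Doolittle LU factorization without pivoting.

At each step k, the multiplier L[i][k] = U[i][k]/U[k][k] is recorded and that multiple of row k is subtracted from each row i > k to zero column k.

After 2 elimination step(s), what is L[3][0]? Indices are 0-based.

L[3][0] = 4

[col 0] pivot 3
  R1 -= 9*R0 → (0, 1, 8, 1)  (L[1][0] := 9)
  R2 -= 2*R0 → (0, 10, 7, 2)  (L[2][0] := 2)
  R3 -= 4*R0 → (0, 2, 8, 6)  (L[3][0] := 4)
[col 1] pivot 1
  R2 -= 10*R1 → (0, 0, 4, 3)  (L[2][1] := 10)
  R3 -= 2*R1 → (0, 0, 3, 4)  (L[3][1] := 2)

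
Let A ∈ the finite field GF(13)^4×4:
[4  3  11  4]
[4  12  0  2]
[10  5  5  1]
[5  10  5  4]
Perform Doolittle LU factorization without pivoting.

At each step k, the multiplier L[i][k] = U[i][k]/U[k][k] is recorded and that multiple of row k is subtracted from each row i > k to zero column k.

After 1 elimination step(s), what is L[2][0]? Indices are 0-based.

Step 1: pivot at (0,0) is 4.
  row1 ← row1 − (1)·row0  ⇒  L[1][0]=1, U row1=(0, 9, 2, 11)
  row2 ← row2 − (9)·row0  ⇒  L[2][0]=9, U row2=(0, 4, 10, 4)
  row3 ← row3 − (11)·row0  ⇒  L[3][0]=11, U row3=(0, 3, 1, 12)

L[2][0] = 9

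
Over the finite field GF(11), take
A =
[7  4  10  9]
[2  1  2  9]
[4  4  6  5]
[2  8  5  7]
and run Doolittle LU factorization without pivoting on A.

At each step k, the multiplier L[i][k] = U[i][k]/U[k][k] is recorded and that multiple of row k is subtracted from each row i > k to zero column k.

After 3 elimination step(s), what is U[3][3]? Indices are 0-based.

k=0: U[0][0]=7
  eliminate (1,0): mult=5, new row 1: (0, 3, 7, 8); set L[1][0]=5
  eliminate (2,0): mult=10, new row 2: (0, 8, 5, 3); set L[2][0]=10
  eliminate (3,0): mult=5, new row 3: (0, 10, 10, 6); set L[3][0]=5
k=1: U[1][1]=3
  eliminate (2,1): mult=10, new row 2: (0, 0, 1, 0); set L[2][1]=10
  eliminate (3,1): mult=7, new row 3: (0, 0, 5, 5); set L[3][1]=7
k=2: U[2][2]=1
  eliminate (3,2): mult=5, new row 3: (0, 0, 0, 5); set L[3][2]=5

U[3][3] = 5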